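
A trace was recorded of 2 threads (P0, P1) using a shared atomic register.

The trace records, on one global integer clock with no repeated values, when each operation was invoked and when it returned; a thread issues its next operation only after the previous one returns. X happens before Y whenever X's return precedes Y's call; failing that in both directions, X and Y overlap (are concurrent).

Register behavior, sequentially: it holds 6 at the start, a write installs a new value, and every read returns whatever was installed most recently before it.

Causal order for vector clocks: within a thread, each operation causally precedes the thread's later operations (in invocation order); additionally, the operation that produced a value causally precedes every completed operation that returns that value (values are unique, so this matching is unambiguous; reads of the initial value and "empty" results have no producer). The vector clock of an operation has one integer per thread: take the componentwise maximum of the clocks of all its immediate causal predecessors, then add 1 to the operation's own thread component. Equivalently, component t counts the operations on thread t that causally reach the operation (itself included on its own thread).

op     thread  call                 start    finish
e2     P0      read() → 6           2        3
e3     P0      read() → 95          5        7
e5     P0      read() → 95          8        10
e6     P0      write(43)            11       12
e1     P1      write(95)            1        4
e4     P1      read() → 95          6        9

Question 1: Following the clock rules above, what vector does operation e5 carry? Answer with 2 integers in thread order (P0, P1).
e1, invoked 1, has no incoming edges; only P1's bump applies → (0, 1)
e2, invoked 2, has no incoming edges; only P0's bump applies → (1, 0)
VC(e4, invoked at 6): max of VC(e1)=(0, 1), then +1 on thread P1 → (0, 2)
VC(e3, invoked at 5): max of VC(e1)=(0, 1), VC(e2)=(1, 0), then +1 on thread P0 → (2, 1)
VC(e5, invoked at 8): max of VC(e1)=(0, 1), VC(e3)=(2, 1), then +1 on thread P0 → (3, 1)
VC(e6, invoked at 11): max of VC(e5)=(3, 1), then +1 on thread P0 → (4, 1)
target: VC(e5) = (3, 1)

(3, 1)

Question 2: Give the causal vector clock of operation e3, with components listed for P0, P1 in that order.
invoked at 1, e1 has no predecessors; its own P1 bump gives (0, 1)
invoked at 2, e2 has no predecessors; its own P0 bump gives (1, 0)
e4, invoked 6, takes VC(e1)=(0, 1) under max, adds 1 for P1 → (0, 2)
e3, invoked 5, takes VC(e1)=(0, 1), VC(e2)=(1, 0) under max, adds 1 for P0 → (2, 1)
e5, invoked 8, takes VC(e1)=(0, 1), VC(e3)=(2, 1) under max, adds 1 for P0 → (3, 1)
e6, invoked 11, takes VC(e5)=(3, 1) under max, adds 1 for P0 → (4, 1)
target: VC(e3) = (2, 1)

(2, 1)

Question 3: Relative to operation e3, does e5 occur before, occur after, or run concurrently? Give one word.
e5 spans [8,10], e3 spans [5,7]
resp(e3)=7 < inv(e5)=8

after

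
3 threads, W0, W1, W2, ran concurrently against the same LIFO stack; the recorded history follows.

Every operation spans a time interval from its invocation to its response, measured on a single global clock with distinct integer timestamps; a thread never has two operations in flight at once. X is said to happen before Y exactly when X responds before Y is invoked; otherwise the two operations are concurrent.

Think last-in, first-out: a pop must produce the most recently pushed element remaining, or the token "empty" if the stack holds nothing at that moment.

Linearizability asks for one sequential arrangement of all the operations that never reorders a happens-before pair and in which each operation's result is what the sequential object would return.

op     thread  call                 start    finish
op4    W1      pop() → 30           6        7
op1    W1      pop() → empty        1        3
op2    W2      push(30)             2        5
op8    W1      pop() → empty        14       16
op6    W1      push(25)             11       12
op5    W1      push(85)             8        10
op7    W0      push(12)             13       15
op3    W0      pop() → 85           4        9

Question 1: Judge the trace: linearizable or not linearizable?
not linearizable

prefix check: 1..15 passes, 1..16 fails once op8's time-16 response joins
8 completed operations, 14 real-time-consistent orders — every LIFO stack replay fails
e.g. op1, op2, op3, op4, op5, op6, op7, op8: illegal at step 3, since op3 pop() → 85 cannot apply there
e.g. op1, op2, op3, op4, op5, op6, op8, op7: illegal at step 3, since op3 pop() → 85 cannot apply there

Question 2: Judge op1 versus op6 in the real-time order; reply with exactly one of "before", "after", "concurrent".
before

op1 spans [1,3], op6 spans [11,12]
resp(op1)=3 < inv(op6)=11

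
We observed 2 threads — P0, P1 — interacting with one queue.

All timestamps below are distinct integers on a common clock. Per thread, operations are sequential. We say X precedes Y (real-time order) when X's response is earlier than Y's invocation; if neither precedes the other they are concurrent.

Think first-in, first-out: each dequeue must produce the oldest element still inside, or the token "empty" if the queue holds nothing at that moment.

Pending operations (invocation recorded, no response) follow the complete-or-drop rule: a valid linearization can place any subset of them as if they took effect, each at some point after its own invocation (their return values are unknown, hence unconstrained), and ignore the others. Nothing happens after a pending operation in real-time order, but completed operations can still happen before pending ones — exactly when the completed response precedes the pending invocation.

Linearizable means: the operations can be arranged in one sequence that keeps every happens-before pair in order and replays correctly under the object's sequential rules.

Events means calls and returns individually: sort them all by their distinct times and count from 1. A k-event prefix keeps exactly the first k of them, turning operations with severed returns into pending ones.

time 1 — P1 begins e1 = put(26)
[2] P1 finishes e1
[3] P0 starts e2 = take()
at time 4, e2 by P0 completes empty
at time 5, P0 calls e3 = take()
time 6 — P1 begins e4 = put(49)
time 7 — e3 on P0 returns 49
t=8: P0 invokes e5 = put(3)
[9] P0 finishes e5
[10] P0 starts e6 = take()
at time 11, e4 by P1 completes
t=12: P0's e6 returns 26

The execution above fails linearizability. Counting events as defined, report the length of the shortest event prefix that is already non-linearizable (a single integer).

4

events 1..3 are linearizable, e.g. via e1:
step 1: e1 put(26) — queue <26>
with event 4 included (e2 responding at time 4), all real-time-consistent orders fail
take e1, e2: step 2 already fails, because e2 take() → empty cannot occur there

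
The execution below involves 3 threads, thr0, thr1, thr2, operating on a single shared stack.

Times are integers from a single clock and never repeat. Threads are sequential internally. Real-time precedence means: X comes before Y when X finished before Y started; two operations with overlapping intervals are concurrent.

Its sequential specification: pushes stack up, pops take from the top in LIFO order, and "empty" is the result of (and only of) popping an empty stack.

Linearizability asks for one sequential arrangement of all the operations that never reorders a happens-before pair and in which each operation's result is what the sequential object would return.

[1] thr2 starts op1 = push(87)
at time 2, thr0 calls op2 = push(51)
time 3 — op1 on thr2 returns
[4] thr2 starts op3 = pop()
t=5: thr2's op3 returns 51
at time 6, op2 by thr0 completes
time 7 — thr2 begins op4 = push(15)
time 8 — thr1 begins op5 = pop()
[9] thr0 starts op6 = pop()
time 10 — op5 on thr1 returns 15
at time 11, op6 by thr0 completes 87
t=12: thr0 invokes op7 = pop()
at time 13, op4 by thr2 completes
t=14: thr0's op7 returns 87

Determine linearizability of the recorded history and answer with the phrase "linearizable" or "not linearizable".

not linearizable

the violation lands at event 14, op7's response at time 14: events 1..13 linearize, events 1..14 do not
7 completed operations, 24 real-time-consistent orders — every stack replay fails
sample order op1, op2, op3, op4, op5, op6, op7 stalls at step 7 — op7 pop() → 87 has no legal effect
sample order op1, op2, op3, op4, op6, op5, op7 stalls at step 5 — op6 pop() → 87 has no legal effect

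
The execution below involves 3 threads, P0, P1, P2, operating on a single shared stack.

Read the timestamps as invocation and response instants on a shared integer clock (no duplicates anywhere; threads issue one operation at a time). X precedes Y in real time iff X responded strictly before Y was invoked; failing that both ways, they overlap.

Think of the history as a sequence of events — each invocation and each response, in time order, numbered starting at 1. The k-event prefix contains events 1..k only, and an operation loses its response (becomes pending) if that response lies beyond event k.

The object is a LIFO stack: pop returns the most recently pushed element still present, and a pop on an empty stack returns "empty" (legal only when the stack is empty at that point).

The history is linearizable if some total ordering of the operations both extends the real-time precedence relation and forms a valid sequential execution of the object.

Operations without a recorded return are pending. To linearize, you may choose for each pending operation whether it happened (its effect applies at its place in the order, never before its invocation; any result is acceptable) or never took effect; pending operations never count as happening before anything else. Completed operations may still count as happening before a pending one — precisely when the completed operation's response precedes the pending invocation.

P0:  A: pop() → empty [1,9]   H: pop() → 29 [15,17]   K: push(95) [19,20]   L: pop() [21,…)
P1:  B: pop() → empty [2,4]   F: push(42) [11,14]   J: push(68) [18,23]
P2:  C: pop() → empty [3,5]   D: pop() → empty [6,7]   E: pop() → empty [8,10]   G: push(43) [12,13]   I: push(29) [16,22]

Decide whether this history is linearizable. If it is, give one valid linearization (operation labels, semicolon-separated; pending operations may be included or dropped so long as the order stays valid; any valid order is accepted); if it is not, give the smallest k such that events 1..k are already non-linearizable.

linearizable — witness: A; B; C; D; E; F; G; I; H; J; K

step 1: A pop() → empty — stack <>
step 2: B pop() → empty — stack <>
step 3: C pop() → empty — stack <>
step 4: D pop() → empty — stack <>
step 5: E pop() → empty — stack <>
step 6: F push(42) — stack <42>
step 7: G push(43) — stack <42,43>
step 8: I push(29) — stack <42,43,29>
step 9: H pop() → 29 — stack <42,43>
step 10: J push(68) — stack <42,43,68>
step 11: K push(95) — stack <42,43,68,95>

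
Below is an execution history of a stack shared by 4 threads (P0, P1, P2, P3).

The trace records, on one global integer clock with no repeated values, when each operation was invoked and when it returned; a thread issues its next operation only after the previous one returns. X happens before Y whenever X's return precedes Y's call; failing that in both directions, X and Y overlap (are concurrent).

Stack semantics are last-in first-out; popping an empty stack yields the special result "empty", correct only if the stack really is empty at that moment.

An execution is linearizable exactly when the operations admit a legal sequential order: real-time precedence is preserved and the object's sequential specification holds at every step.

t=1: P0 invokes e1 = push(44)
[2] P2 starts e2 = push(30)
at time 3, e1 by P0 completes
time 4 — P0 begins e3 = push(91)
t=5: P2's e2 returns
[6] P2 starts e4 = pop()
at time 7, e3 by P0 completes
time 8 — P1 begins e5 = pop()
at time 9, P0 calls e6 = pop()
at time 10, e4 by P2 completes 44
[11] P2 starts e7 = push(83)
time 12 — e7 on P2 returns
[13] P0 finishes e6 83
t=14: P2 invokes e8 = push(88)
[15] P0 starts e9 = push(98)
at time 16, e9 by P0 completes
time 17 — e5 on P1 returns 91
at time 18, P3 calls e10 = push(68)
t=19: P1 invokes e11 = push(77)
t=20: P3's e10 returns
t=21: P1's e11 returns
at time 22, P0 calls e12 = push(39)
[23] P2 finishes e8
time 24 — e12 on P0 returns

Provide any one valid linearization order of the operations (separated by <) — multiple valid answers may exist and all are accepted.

e2 < e1 < e3 < e5 < e4 < e7 < e6 < e8 < e9 < e10 < e11 < e12

after step 1 (e2 push(30)): stack <30>
after step 2 (e1 push(44)): stack <30,44>
after step 3 (e3 push(91)): stack <30,44,91>
after step 4 (e5 pop() → 91): stack <30,44>
after step 5 (e4 pop() → 44): stack <30>
after step 6 (e7 push(83)): stack <30,83>
after step 7 (e6 pop() → 83): stack <30>
after step 8 (e8 push(88)): stack <30,88>
after step 9 (e9 push(98)): stack <30,88,98>
after step 10 (e10 push(68)): stack <30,88,98,68>
after step 11 (e11 push(77)): stack <30,88,98,68,77>
after step 12 (e12 push(39)): stack <30,88,98,68,77,39>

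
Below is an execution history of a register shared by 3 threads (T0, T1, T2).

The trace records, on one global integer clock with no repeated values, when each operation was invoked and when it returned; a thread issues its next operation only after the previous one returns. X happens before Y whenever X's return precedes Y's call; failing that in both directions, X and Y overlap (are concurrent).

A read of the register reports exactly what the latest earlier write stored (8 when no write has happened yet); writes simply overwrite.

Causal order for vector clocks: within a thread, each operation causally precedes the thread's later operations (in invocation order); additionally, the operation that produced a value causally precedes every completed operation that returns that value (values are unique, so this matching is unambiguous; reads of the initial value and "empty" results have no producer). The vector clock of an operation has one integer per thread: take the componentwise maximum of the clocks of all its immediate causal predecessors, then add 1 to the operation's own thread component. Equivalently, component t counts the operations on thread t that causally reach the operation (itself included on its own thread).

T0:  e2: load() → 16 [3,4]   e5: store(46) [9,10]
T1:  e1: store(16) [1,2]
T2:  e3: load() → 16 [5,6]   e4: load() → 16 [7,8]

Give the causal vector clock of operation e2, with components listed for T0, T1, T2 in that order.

root op e1, invoked 1: fresh clock plus T1's own tick → (0, 1, 0)
merge at e3 (invoked 5): VC(e1)=(0, 1, 0), own-thread bump on T2 → (0, 1, 1)
merge at e2 (invoked 3): VC(e1)=(0, 1, 0), own-thread bump on T0 → (1, 1, 0)
merge at e4 (invoked 7): VC(e1)=(0, 1, 0), VC(e3)=(0, 1, 1), own-thread bump on T2 → (0, 1, 2)
merge at e5 (invoked 9): VC(e2)=(1, 1, 0), own-thread bump on T0 → (2, 1, 0)
target: VC(e2) = (1, 1, 0)

(1, 1, 0)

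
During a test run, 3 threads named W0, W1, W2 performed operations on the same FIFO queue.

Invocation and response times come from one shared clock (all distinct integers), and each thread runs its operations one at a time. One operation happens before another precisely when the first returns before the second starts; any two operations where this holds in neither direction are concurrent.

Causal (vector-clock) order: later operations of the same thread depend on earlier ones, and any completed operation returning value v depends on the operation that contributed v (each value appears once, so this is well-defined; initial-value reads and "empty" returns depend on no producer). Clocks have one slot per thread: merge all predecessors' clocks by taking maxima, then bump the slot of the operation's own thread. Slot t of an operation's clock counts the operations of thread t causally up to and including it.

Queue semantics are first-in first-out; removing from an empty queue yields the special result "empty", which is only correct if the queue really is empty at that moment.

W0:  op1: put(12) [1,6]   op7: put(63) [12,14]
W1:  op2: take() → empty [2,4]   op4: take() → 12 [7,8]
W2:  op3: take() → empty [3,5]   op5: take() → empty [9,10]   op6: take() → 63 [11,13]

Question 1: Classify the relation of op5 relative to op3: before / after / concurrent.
op5 spans [9,10], op3 spans [3,5]
resp(op3)=5 < inv(op5)=9

after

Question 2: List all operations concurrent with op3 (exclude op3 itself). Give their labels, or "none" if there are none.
op3 runs from 3 to 5; window-overlapping ops are concurrent
op1 [1,6]: concurrent
op2 [2,4]: concurrent
op4 [7,8]: after
op5 [9,10]: after
op6 [11,13]: after
op7 [12,14]: after

op1, op2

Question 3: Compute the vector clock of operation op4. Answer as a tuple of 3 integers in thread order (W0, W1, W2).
VC(op3, invoked at 3): no causal predecessors; +1 on W2 → (0, 0, 1)
VC(op2, invoked at 2): no causal predecessors; +1 on W1 → (0, 1, 0)
VC(op1, invoked at 1): no causal predecessors; +1 on W0 → (1, 0, 0)
invoked at 9, op5 merges VC(op3)=(0, 0, 1) and bumps W2's slot → (0, 0, 2)
invoked at 12, op7 merges VC(op1)=(1, 0, 0) and bumps W0's slot → (2, 0, 0)
invoked at 7, op4 merges VC(op1)=(1, 0, 0), VC(op2)=(0, 1, 0) and bumps W1's slot → (1, 2, 0)
invoked at 11, op6 merges VC(op5)=(0, 0, 2), VC(op7)=(2, 0, 0) and bumps W2's slot → (2, 0, 3)
target: VC(op4) = (1, 2, 0)

(1, 2, 0)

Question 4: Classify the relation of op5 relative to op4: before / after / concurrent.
op5 spans [9,10], op4 spans [7,8]
resp(op4)=8 < inv(op5)=9

after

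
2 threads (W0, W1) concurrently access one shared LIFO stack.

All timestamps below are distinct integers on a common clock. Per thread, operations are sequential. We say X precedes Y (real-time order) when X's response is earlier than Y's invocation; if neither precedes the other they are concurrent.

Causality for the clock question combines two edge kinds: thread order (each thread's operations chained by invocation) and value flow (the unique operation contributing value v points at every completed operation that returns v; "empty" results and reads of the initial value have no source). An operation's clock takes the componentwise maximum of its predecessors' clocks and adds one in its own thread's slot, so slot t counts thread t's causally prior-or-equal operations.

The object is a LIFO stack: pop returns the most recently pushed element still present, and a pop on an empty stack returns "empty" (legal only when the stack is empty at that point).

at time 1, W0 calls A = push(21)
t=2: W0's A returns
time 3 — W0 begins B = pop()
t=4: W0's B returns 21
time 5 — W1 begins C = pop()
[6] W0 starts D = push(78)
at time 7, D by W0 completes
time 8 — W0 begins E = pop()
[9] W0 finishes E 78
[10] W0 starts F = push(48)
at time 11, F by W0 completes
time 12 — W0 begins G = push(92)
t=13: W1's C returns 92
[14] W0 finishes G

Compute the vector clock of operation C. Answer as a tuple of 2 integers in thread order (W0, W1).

(6, 1)

root op A, invoked 1: fresh clock plus W0's own tick → (1, 0)
merge at B (invoked 3): VC(A)=(1, 0), own-thread bump on W0 → (2, 0)
merge at D (invoked 6): VC(B)=(2, 0), own-thread bump on W0 → (3, 0)
merge at E (invoked 8): VC(D)=(3, 0), own-thread bump on W0 → (4, 0)
merge at F (invoked 10): VC(E)=(4, 0), own-thread bump on W0 → (5, 0)
merge at G (invoked 12): VC(F)=(5, 0), own-thread bump on W0 → (6, 0)
merge at C (invoked 5): VC(G)=(6, 0), own-thread bump on W1 → (6, 1)
target: VC(C) = (6, 1)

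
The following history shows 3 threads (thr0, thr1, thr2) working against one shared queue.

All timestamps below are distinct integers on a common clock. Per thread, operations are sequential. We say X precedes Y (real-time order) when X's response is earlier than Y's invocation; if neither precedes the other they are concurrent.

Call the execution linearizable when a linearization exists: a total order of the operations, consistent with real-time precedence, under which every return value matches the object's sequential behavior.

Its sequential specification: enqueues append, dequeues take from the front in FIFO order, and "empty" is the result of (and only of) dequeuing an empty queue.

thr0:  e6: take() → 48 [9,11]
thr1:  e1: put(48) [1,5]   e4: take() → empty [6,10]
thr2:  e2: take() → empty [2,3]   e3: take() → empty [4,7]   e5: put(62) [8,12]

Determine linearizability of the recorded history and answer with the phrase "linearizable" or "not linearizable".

witness order: e2, e3, e1, e6, e4, e5
after step 1 (e2 take() → empty): queue <>
after step 2 (e3 take() → empty): queue <>
after step 3 (e1 put(48)): queue <48>
after step 4 (e6 take() → 48): queue <>
after step 5 (e4 take() → empty): queue <>
after step 6 (e5 put(62)): queue <62>

linearizable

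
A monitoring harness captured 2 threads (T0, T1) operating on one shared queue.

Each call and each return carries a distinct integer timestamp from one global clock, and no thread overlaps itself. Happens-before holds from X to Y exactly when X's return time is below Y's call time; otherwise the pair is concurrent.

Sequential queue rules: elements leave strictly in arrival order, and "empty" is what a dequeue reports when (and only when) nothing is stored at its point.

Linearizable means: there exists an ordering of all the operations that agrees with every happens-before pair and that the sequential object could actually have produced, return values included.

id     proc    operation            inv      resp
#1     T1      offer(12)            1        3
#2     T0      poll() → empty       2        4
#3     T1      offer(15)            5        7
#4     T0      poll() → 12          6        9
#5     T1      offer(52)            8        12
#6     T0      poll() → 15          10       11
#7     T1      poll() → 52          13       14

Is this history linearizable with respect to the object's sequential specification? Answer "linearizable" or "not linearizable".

a witness: #2, #1, #3, #4, #5, #6, #7
after step 1 (#2 poll() → empty): queue <>
after step 2 (#1 offer(12)): queue <12>
after step 3 (#3 offer(15)): queue <12,15>
after step 4 (#4 poll() → 12): queue <15>
after step 5 (#5 offer(52)): queue <15,52>
after step 6 (#6 poll() → 15): queue <52>
after step 7 (#7 poll() → 52): queue <>

linearizable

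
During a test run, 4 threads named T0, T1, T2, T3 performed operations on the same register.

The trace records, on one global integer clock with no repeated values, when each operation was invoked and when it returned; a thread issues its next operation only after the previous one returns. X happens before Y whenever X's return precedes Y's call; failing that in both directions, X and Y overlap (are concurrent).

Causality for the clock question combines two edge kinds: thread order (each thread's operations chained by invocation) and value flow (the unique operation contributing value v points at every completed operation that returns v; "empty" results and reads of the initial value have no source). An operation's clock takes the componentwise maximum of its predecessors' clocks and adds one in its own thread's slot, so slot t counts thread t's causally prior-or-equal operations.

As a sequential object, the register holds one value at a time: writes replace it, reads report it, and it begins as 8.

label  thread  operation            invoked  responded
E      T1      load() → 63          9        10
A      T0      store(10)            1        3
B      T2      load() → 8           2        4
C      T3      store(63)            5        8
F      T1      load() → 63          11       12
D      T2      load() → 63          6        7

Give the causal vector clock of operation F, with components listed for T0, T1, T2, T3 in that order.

(0, 2, 0, 1)

no predecessors for C (invoked 5): T3 increments from zero → (0, 0, 0, 1)
no predecessors for B (invoked 2): T2 increments from zero → (0, 0, 1, 0)
no predecessors for A (invoked 1): T0 increments from zero → (1, 0, 0, 0)
E, invoked 9, takes VC(C)=(0, 0, 0, 1) under max, adds 1 for T1 → (0, 1, 0, 1)
D, invoked 6, takes VC(B)=(0, 0, 1, 0), VC(C)=(0, 0, 0, 1) under max, adds 1 for T2 → (0, 0, 2, 1)
F, invoked 11, takes VC(C)=(0, 0, 0, 1), VC(E)=(0, 1, 0, 1) under max, adds 1 for T1 → (0, 2, 0, 1)
target: VC(F) = (0, 2, 0, 1)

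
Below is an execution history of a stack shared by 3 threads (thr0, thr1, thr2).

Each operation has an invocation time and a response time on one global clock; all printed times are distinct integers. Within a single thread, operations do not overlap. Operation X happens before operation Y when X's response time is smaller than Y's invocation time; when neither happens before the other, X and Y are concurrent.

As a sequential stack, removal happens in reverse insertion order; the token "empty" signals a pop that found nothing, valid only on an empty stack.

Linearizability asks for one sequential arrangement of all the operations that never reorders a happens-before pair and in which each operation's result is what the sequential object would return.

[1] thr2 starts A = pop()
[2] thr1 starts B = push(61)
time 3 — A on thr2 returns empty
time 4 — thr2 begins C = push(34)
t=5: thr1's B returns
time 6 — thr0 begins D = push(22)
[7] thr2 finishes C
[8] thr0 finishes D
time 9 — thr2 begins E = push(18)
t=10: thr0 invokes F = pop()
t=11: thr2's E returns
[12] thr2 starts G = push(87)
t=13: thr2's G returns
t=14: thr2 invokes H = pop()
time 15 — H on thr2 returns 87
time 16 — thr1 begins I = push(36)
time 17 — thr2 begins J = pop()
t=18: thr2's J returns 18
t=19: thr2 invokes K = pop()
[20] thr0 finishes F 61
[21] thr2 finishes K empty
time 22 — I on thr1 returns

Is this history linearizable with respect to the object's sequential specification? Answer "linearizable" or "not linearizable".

not linearizable

prefix check: 1..20 passes, 1..21 fails once K's time-21 response joins
30 orders of the 10 completed stack ops respect real time; none is legal
no escape via the 1 pending operation (I): every completion choice fails
one such order, A, B, C, D, E, F, G, H, J, K (pending dropped), breaks at step 6 where F pop() → 61 is illegal
one such order, A, B, C, D, E, G, F, H, J, K (pending dropped), breaks at step 7 where F pop() → 61 is illegal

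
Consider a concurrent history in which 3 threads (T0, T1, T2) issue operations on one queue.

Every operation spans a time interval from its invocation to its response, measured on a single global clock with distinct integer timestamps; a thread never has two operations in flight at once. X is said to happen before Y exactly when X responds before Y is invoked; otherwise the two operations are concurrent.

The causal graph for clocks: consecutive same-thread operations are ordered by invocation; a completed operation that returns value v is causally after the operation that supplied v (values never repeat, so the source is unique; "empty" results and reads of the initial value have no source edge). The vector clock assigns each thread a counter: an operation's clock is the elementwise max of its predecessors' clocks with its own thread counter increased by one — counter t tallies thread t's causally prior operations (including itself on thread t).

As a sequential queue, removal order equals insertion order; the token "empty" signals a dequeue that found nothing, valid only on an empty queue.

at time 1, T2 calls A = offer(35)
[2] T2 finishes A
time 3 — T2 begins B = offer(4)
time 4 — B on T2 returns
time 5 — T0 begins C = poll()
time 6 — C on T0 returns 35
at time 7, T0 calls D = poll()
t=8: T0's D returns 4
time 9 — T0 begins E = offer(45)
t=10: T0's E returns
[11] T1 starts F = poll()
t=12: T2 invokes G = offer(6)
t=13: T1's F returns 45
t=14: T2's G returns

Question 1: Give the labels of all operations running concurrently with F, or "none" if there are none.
G

F spans [11,13]: anything still running between times 11 and 13 counts as concurrent
A [1,2]: before
B [3,4]: before
C [5,6]: before
D [7,8]: before
E [9,10]: before
G [12,14]: concurrent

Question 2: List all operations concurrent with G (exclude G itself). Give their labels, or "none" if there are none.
F

concurrent with G ([12,14]): every op whose interval crosses 12..14
A [1,2]: before
B [3,4]: before
C [5,6]: before
D [7,8]: before
E [9,10]: before
F [11,13]: concurrent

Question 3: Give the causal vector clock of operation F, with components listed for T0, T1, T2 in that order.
(3, 1, 2)

VC(A, invoked at 1): no causal predecessors; +1 on T2 → (0, 0, 1)
invoked at 3, B merges VC(A)=(0, 0, 1) and bumps T2's slot → (0, 0, 2)
invoked at 5, C merges VC(A)=(0, 0, 1) and bumps T0's slot → (1, 0, 1)
invoked at 12, G merges VC(B)=(0, 0, 2) and bumps T2's slot → (0, 0, 3)
invoked at 7, D merges VC(B)=(0, 0, 2), VC(C)=(1, 0, 1) and bumps T0's slot → (2, 0, 2)
invoked at 9, E merges VC(D)=(2, 0, 2) and bumps T0's slot → (3, 0, 2)
invoked at 11, F merges VC(E)=(3, 0, 2) and bumps T1's slot → (3, 1, 2)
target: VC(F) = (3, 1, 2)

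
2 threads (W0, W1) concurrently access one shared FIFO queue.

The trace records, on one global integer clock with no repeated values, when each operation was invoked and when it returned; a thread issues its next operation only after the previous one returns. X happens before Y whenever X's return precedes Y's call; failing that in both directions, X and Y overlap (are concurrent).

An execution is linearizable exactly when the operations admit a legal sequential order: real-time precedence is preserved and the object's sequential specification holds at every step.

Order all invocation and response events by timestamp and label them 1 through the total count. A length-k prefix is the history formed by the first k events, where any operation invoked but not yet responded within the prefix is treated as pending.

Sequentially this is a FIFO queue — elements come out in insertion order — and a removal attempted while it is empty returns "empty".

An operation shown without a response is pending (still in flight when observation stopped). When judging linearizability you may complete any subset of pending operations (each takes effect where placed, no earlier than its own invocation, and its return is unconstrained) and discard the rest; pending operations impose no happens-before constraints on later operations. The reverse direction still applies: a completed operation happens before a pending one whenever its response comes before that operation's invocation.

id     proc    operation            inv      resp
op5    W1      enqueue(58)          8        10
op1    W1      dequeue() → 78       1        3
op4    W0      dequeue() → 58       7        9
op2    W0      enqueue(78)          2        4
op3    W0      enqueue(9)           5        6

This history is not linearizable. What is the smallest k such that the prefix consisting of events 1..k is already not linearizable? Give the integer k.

9

events 1..8 are linearizable; a witness order is op2, op1, op3:
after step 1 (op2 enqueue(78)): queue <78>
after step 2 (op1 dequeue() → 78): queue <>
after step 3 (op3 enqueue(9)): queue <9>
event 9 — op4's response, time 9 — after it, nothing linearizes
no completion choice of the 1 pending operation (op5) rescues it — every subset was tried
one such order, op1, op2, op3, op4 (pending dropped), breaks at step 1 where op1 dequeue() → 78 is illegal
one such order, op2, op1, op3, op4 (pending dropped), breaks at step 4 where op4 dequeue() → 58 is illegal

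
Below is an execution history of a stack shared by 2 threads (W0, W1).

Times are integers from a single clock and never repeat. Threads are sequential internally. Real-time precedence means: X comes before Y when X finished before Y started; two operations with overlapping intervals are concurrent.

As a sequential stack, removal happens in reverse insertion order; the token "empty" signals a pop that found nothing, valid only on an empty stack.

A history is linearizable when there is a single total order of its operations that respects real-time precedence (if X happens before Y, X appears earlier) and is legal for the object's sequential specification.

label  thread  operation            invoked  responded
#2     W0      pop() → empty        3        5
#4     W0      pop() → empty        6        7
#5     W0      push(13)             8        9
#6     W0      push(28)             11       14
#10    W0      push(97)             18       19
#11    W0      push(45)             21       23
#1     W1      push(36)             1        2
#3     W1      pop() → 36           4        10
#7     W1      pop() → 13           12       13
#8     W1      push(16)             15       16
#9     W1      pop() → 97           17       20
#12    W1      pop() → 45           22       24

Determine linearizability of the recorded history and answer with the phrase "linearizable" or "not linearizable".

linearizable

a witness: #1, #3, #2, #4, #5, #7, #6, #8, #10, #9, #11, #12
after step 1 (#1 push(36)): stack <36>
after step 2 (#3 pop() → 36): stack <>
after step 3 (#2 pop() → empty): stack <>
after step 4 (#4 pop() → empty): stack <>
after step 5 (#5 push(13)): stack <13>
after step 6 (#7 pop() → 13): stack <>
after step 7 (#6 push(28)): stack <28>
after step 8 (#8 push(16)): stack <28,16>
after step 9 (#10 push(97)): stack <28,16,97>
after step 10 (#9 pop() → 97): stack <28,16>
after step 11 (#11 push(45)): stack <28,16,45>
after step 12 (#12 pop() → 45): stack <28,16>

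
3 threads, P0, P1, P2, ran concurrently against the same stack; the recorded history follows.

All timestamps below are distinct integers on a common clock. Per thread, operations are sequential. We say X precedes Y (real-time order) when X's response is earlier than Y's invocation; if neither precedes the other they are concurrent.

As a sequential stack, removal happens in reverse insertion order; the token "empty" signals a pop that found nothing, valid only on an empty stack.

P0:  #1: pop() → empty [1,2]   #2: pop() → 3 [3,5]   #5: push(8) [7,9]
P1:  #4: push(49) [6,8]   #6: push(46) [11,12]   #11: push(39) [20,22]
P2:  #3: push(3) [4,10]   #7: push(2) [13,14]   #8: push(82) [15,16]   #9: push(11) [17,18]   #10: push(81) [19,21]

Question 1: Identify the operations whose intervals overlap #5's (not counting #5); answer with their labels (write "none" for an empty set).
concurrent with #5 ([7,9]): every op whose interval crosses 7..9
#1 [1,2]: before
#2 [3,5]: before
#3 [4,10]: concurrent
#4 [6,8]: concurrent
#6 [11,12]: after
#7 [13,14]: after
#8 [15,16]: after
#9 [17,18]: after
#10 [19,21]: after
#11 [20,22]: after

#3, #4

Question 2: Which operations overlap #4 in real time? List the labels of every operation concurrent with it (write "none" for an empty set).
overlap test against #4 [6,8]: concurrent iff the interval meets 6..8
#1 [1,2]: before
#2 [3,5]: before
#3 [4,10]: concurrent
#5 [7,9]: concurrent
#6 [11,12]: after
#7 [13,14]: after
#8 [15,16]: after
#9 [17,18]: after
#10 [19,21]: after
#11 [20,22]: after

#3, #5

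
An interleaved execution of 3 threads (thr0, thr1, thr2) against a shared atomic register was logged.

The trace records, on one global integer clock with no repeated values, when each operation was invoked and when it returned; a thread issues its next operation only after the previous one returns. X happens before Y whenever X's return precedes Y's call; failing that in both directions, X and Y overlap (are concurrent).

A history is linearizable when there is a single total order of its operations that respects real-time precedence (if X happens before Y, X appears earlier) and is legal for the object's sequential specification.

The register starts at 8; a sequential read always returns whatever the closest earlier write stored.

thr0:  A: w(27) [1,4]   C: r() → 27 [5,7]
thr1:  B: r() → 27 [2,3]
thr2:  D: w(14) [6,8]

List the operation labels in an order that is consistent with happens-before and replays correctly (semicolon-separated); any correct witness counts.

A; B; C; D

1. A w(27), leaving value 27
2. B r() → 27, leaving value 27
3. C r() → 27, leaving value 27
4. D w(14), leaving value 14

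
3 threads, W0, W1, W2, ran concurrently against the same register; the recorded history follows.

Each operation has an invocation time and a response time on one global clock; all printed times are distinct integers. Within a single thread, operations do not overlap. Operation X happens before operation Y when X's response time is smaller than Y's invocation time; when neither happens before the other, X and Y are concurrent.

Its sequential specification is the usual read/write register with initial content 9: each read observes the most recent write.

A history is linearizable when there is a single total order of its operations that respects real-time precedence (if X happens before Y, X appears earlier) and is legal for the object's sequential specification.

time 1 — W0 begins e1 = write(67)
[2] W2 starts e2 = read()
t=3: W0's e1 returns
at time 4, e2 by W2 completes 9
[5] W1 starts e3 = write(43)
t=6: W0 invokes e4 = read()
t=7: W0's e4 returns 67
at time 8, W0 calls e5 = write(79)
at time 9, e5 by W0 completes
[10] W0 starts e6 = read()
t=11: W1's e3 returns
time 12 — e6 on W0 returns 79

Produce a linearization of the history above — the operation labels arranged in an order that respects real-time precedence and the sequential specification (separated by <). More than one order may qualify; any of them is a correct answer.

e2 < e1 < e4 < e3 < e5 < e6

1. e2 read() → 9, leaving value 9
2. e1 write(67), leaving value 67
3. e4 read() → 67, leaving value 67
4. e3 write(43), leaving value 43
5. e5 write(79), leaving value 79
6. e6 read() → 79, leaving value 79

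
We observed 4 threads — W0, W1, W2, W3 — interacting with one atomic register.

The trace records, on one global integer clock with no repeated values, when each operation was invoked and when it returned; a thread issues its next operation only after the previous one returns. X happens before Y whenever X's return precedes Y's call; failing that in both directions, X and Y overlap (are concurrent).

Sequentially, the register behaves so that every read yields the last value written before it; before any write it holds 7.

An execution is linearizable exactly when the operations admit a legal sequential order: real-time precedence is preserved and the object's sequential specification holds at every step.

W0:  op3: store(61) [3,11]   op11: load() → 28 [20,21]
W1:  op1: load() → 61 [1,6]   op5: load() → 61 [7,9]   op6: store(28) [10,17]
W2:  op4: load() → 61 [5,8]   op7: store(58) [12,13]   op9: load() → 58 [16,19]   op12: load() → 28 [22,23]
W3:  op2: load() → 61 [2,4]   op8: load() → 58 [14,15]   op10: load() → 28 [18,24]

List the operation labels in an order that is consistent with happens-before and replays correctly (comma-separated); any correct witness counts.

step 1: op3 store(61) — value 61
step 2: op1 load() → 61 — value 61
step 3: op2 load() → 61 — value 61
step 4: op4 load() → 61 — value 61
step 5: op5 load() → 61 — value 61
step 6: op7 store(58) — value 58
step 7: op8 load() → 58 — value 58
step 8: op9 load() → 58 — value 58
step 9: op6 store(28) — value 28
step 10: op10 load() → 28 — value 28
step 11: op11 load() → 28 — value 28
step 12: op12 load() → 28 — value 28

op3, op1, op2, op4, op5, op7, op8, op9, op6, op10, op11, op12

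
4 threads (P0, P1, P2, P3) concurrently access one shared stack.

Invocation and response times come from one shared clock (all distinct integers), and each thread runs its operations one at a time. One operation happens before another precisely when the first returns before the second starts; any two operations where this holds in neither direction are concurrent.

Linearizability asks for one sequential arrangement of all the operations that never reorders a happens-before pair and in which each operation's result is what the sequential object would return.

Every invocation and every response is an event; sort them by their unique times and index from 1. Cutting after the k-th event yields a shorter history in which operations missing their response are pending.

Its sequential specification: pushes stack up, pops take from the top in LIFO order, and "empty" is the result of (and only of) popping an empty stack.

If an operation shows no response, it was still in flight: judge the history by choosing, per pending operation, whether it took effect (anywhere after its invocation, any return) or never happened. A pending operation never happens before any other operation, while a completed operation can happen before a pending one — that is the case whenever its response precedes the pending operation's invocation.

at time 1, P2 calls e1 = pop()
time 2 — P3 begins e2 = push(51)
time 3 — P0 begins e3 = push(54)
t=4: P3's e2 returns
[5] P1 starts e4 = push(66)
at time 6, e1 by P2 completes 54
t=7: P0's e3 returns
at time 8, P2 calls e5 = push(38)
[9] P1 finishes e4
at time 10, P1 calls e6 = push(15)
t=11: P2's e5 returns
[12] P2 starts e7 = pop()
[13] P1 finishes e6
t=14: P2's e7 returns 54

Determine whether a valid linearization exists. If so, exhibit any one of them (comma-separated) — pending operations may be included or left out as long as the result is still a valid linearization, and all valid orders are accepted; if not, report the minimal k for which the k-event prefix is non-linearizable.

not linearizable — minimal violating prefix: 14 events

prefix check: 1..13 passes, 1..14 fails once e7's time-14 response joins
all 48 real-time-respecting orders fail — 7 completed stack operations, no legal replay
sample order e1, e2, e3, e4, e5, e6, e7 stalls at step 1 — e1 pop() → 54 has no legal effect
sample order e1, e2, e3, e4, e5, e7, e6 stalls at step 1 — e1 pop() → 54 has no legal effect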